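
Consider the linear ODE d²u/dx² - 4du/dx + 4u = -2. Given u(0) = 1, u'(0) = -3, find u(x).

Characteristic equation r² - 4r + 4 = 0 has discriminant (-4)² - 4·(4) = 0, so r = 2 is a repeated root.
Hence u_h = (C1 + C2*x)*exp(2*x).
For the particular solution try u_p = A0. Substituting and matching coefficients of each power of x gives A0 = -1/2, so u_p = -1/2.
General solution: u = -1/2 + C1*exp(2*x) + C2*x*exp(2*x).
Apply the initial conditions: u(0) = -1/2 + C1 = 1 and u'(0) = C2 + 2*C1 = -3. Solving gives C1 = 3/2, C2 = -6.

u = -1/2 + 3*exp(2*x)/2 - 6*x*exp(2*x)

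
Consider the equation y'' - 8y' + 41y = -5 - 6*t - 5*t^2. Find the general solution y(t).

Characteristic equation r² - 8r + 41 = 0 has discriminant (-8)² - 4·(41) = -100 < 0, so r = 4 ± 5i.
Hence y_h = C1*cos(5*t)*exp(4*t) + C2*exp(4*t)*sin(5*t).
For the particular solution try y_p = A0 + A1*t + A2*t^2. Substituting and matching coefficients of each power of t gives A0 = -10603/68921, A1 = -326/1681, A2 = -5/41, so y_p = -10603/68921 - 326*t/1681 - 5*t^2/41.

y = -10603/68921 - 326*t/1681 - 5*t**2/41 + C1*cos(5*t)*exp(4*t) + C2*exp(4*t)*sin(5*t)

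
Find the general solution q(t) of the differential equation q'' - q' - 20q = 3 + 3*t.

q = -57/400 - 3*t/20 + C1*exp(5*t) + C2*exp(-4*t)

Characteristic equation r² - r - 20 = 0 factors as (r - 5)(r + 4) = 0, so r = 5, -4.
Hence q_h = C1*exp(5*t) + C2*exp(-4*t).
For the particular solution try q_p = A0 + A1*t. Substituting and matching coefficients of each power of t gives A0 = -57/400, A1 = -3/20, so q_p = -57/400 - 3*t/20.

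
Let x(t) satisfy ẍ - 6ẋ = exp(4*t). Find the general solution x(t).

Characteristic equation r² - 6r = 0 factors as (r - 6)r = 0, so r = 6, 0.
Hence x_h = C1*exp(6*t) + C2.
Try x_p = A*exp(4*t). Substituting into the equation and dividing by exp(4*t) gives A = -1/8, so x_p = -exp(4*t)/8.

x = C2 - exp(4*t)/8 + C1*exp(6*t)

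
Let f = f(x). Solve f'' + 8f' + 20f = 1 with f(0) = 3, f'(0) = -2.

f = 1/20 + 49*exp(-4*x)*sin(2*x)/10 + 59*cos(2*x)*exp(-4*x)/20

Characteristic equation r² + 8r + 20 = 0 has discriminant (8)² - 4·(20) = -16 < 0, so r = -4 ± 2i.
Hence f_h = C1*cos(2*x)*exp(-4*x) + C2*exp(-4*x)*sin(2*x).
For the particular solution try f_p = A0. Substituting and matching coefficients of each power of x gives A0 = 1/20, so f_p = 1/20.
General solution: f = 1/20 + C1*cos(2*x)*exp(-4*x) + C2*exp(-4*x)*sin(2*x).
Apply the initial conditions: f(0) = 1/20 + C1 = 3 and f'(0) = -4*C1 + 2*C2 = -2. Solving gives C1 = 59/20, C2 = 49/10.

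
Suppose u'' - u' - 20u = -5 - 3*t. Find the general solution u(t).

Characteristic equation r² - r - 20 = 0 factors as (r + 4)(r - 5) = 0, so r = -4, 5.
Hence u_h = C1*exp(-4*t) + C2*exp(5*t).
For the particular solution try u_p = A0 + A1*t. Substituting and matching coefficients of each power of t gives A0 = 97/400, A1 = 3/20, so u_p = 97/400 + 3*t/20.

u = 97/400 + 3*t/20 + C1*exp(-4*t) + C2*exp(5*t)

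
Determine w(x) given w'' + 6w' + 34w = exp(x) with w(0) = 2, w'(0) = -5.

w = exp(x)/41 + 37*exp(-3*x)*sin(5*x)/205 + 81*cos(5*x)*exp(-3*x)/41

Characteristic equation r² + 6r + 34 = 0 has discriminant (6)² - 4·(34) = -100 < 0, so r = -3 ± 5i.
Hence w_h = C1*cos(5*x)*exp(-3*x) + C2*exp(-3*x)*sin(5*x).
Try w_p = A*exp(x). Substituting into the equation and dividing by exp(x) gives A = 1/41, so w_p = exp(x)/41.
General solution: w = exp(x)/41 + C1*cos(5*x)*exp(-3*x) + C2*exp(-3*x)*sin(5*x).
Apply the initial conditions: w(0) = 1/41 + C1 = 2 and w'(0) = 1/41 - 3*C1 + 5*C2 = -5. Solving gives C1 = 81/41, C2 = 37/205.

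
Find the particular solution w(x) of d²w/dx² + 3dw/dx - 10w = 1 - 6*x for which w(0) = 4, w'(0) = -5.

Characteristic equation r² + 3r - 10 = 0 factors as (r + 5)(r - 2) = 0, so r = -5, 2.
Hence w_h = C1*exp(-5*x) + C2*exp(2*x).
For the particular solution try w_p = A0 + A1*x. Substituting and matching coefficients of each power of x gives A0 = 2/25, A1 = 3/5, so w_p = 2/25 + 3*x/5.
General solution: w = 2/25 + 3*x/5 + C1*exp(-5*x) + C2*exp(2*x).
Apply the initial conditions: w(0) = 2/25 + C1 + C2 = 4 and w'(0) = 3/5 - 5*C1 + 2*C2 = -5. Solving gives C1 = 48/25, C2 = 2.

w = 2/25 + 2*exp(2*x) + 3*x/5 + 48*exp(-5*x)/25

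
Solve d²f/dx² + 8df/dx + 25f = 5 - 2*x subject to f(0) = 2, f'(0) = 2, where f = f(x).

f = 141/625 - 2*x/25 + 1109*cos(3*x)*exp(-4*x)/625 + 1912*exp(-4*x)*sin(3*x)/625

Characteristic equation r² + 8r + 25 = 0 has discriminant (8)² - 4·(25) = -36 < 0, so r = -4 ± 3i.
Hence f_h = C1*cos(3*x)*exp(-4*x) + C2*exp(-4*x)*sin(3*x).
For the particular solution try f_p = A0 + A1*x. Substituting and matching coefficients of each power of x gives A0 = 141/625, A1 = -2/25, so f_p = 141/625 - 2*x/25.
General solution: f = 141/625 - 2*x/25 + C1*cos(3*x)*exp(-4*x) + C2*exp(-4*x)*sin(3*x).
Apply the initial conditions: f(0) = 141/625 + C1 = 2 and f'(0) = -2/25 - 4*C1 + 3*C2 = 2. Solving gives C1 = 1109/625, C2 = 1912/625.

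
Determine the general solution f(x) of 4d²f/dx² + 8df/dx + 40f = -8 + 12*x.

f = -13/50 + 3*x/10 + C1*cos(3*x)*exp(-x) + C2*exp(-x)*sin(3*x)

Divide through by 4: f'' + 2f' + 10f = -2 + 3*x.
Characteristic equation r² + 2r + 10 = 0 has discriminant (2)² - 4·(10) = -36 < 0, so r = -1 ± 3i.
Hence f_h = C1*cos(3*x)*exp(-x) + C2*exp(-x)*sin(3*x).
For the particular solution try f_p = A0 + A1*x. Substituting and matching coefficients of each power of x gives A0 = -13/50, A1 = 3/10, so f_p = -13/50 + 3*x/10.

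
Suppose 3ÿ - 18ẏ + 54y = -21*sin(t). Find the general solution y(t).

Divide through by 3: y'' - 6y' + 18y = -7*sin(t).
Characteristic equation r² - 6r + 18 = 0 has discriminant (-6)² - 4·(18) = -36 < 0, so r = 3 ± 3i.
Hence y_h = C1*cos(3*t)*exp(3*t) + C2*exp(3*t)*sin(3*t).
Try y_p = A*cos(t) + B*sin(t). Substituting and equating the coefficients of cos(t) and sin(t) gives A = -42/325, B = -119/325, so y_p = -119*sin(t)/325 - 42*cos(t)/325.

y = -119*sin(t)/325 - 42*cos(t)/325 + C1*cos(3*t)*exp(3*t) + C2*exp(3*t)*sin(3*t)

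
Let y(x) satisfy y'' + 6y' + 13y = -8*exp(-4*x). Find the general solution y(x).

Characteristic equation r² + 6r + 13 = 0 has discriminant (6)² - 4·(13) = -16 < 0, so r = -3 ± 2i.
Hence y_h = C1*cos(2*x)*exp(-3*x) + C2*exp(-3*x)*sin(2*x).
Try y_p = A*exp(-4*x). Substituting into the equation and dividing by exp(-4*x) gives A = -8/5, so y_p = -8*exp(-4*x)/5.

y = -8*exp(-4*x)/5 + C1*cos(2*x)*exp(-3*x) + C2*exp(-3*x)*sin(2*x)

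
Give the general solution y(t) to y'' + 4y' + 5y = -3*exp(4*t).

Characteristic equation r² + 4r + 5 = 0 has discriminant (4)² - 4·(5) = -4 < 0, so r = -2 ± i.
Hence y_h = C1*cos(t)*exp(-2*t) + C2*exp(-2*t)*sin(t).
Try y_p = A*exp(4*t). Substituting into the equation and dividing by exp(4*t) gives A = -3/37, so y_p = -3*exp(4*t)/37.

y = -3*exp(4*t)/37 + C1*cos(t)*exp(-2*t) + C2*exp(-2*t)*sin(t)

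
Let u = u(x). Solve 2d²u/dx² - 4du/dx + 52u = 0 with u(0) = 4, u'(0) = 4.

u = 4*cos(5*x)*exp(x)

Divide through by 2: u'' - 2u' + 26u = 0.
Characteristic equation r² - 2r + 26 = 0 has discriminant (-2)² - 4·(26) = -100 < 0, so r = 1 ± 5i.
Hence u_h = C1*cos(5*x)*exp(x) + C2*exp(x)*sin(5*x).
Apply the initial conditions: u(0) = C1 = 4 and u'(0) = C1 + 5*C2 = 4. Solving gives C1 = 4, C2 = 0.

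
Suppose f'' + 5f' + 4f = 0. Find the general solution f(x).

f = C1*exp(-x) + C2*exp(-4*x)

Characteristic equation r² + 5r + 4 = 0 factors as (r + 1)(r + 4) = 0, so r = -1, -4.
Hence f_h = C1*exp(-x) + C2*exp(-4*x).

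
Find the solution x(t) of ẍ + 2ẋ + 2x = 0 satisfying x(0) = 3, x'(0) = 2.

Characteristic equation r² + 2r + 2 = 0 has discriminant (2)² - 4·(2) = -4 < 0, so r = -1 ± i.
Hence x_h = C1*cos(t)*exp(-t) + C2*exp(-t)*sin(t).
Apply the initial conditions: x(0) = C1 = 3 and x'(0) = C2 - C1 = 2. Solving gives C1 = 3, C2 = 5.

x = 3*cos(t)*exp(-t) + 5*exp(-t)*sin(t)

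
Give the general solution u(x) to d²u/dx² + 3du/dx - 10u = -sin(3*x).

u = 9*cos(3*x)/442 + 19*sin(3*x)/442 + C1*exp(2*x) + C2*exp(-5*x)

Characteristic equation r² + 3r - 10 = 0 factors as (r - 2)(r + 5) = 0, so r = 2, -5.
Hence u_h = C1*exp(2*x) + C2*exp(-5*x).
Try u_p = A*cos(3*x) + B*sin(3*x). Substituting and equating the coefficients of cos(3x) and sin(3x) gives A = 9/442, B = 19/442, so u_p = 9*cos(3*x)/442 + 19*sin(3*x)/442.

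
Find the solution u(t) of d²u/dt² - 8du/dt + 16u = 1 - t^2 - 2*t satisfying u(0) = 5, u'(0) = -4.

u = -3/128 - 3*t/16 - t**2/16 + 643*exp(4*t)/128 - 765*t*exp(4*t)/32

Characteristic equation r² - 8r + 16 = 0 has discriminant (-8)² - 4·(16) = 0, so r = 4 is a repeated root.
Hence u_h = (C1 + C2*t)*exp(4*t).
For the particular solution try u_p = A0 + A1*t + A2*t^2. Substituting and matching coefficients of each power of t gives A0 = -3/128, A1 = -3/16, A2 = -1/16, so u_p = -3/128 - 3*t/16 - t^2/16.
General solution: u = -3/128 - 3*t/16 - t^2/16 + C1*exp(4*t) + C2*t*exp(4*t).
Apply the initial conditions: u(0) = -3/128 + C1 = 5 and u'(0) = -3/16 + C2 + 4*C1 = -4. Solving gives C1 = 643/128, C2 = -765/32.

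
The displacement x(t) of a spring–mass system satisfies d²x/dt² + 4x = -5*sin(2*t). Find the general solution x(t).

x = C1*cos(2*t) + C2*sin(2*t) + 5*t*cos(2*t)/4

Characteristic equation r² + 4 = 0 has discriminant (0)² - 4·(4) = -16 < 0, so r = ± 2i.
Hence x_h = C1*cos(2*t) + C2*sin(2*t).
Since ±2i are characteristic roots, multiply the trial by t. Try x_p = t*(A*cos(2*t) + B*sin(2*t)). Substituting and equating the coefficients of cos(2t) and sin(2t) gives A = 5/4, B = 0, so x_p = 5*t*cos(2*t)/4.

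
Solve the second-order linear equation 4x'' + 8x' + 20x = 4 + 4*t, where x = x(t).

Divide through by 4: x'' + 2x' + 5x = 1 + t.
Characteristic equation r² + 2r + 5 = 0 has discriminant (2)² - 4·(5) = -16 < 0, so r = -1 ± 2i.
Hence x_h = C1*cos(2*t)*exp(-t) + C2*exp(-t)*sin(2*t).
For the particular solution try x_p = A0 + A1*t. Substituting and matching coefficients of each power of t gives A0 = 3/25, A1 = 1/5, so x_p = 3/25 + t/5.

x = 3/25 + t/5 + C1*cos(2*t)*exp(-t) + C2*exp(-t)*sin(2*t)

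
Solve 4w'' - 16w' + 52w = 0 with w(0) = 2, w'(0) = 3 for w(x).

w = 2*cos(3*x)*exp(2*x) - exp(2*x)*sin(3*x)/3

Divide through by 4: w'' - 4w' + 13w = 0.
Characteristic equation r² - 4r + 13 = 0 has discriminant (-4)² - 4·(13) = -36 < 0, so r = 2 ± 3i.
Hence w_h = C1*cos(3*x)*exp(2*x) + C2*exp(2*x)*sin(3*x).
Apply the initial conditions: w(0) = C1 = 2 and w'(0) = 2*C1 + 3*C2 = 3. Solving gives C1 = 2, C2 = -1/3.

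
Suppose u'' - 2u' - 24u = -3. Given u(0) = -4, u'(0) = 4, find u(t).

u = 1/8 - 23*exp(-4*t)/8 - 5*exp(6*t)/4

Characteristic equation r² - 2r - 24 = 0 factors as (r + 4)(r - 6) = 0, so r = -4, 6.
Hence u_h = C1*exp(-4*t) + C2*exp(6*t).
For the particular solution try u_p = A0. Substituting and matching coefficients of each power of t gives A0 = 1/8, so u_p = 1/8.
General solution: u = 1/8 + C1*exp(-4*t) + C2*exp(6*t).
Apply the initial conditions: u(0) = 1/8 + C1 + C2 = -4 and u'(0) = -4*C1 + 6*C2 = 4. Solving gives C1 = -23/8, C2 = -5/4.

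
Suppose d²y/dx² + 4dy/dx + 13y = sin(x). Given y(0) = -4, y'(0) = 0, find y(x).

Characteristic equation r² + 4r + 13 = 0 has discriminant (4)² - 4·(13) = -36 < 0, so r = -2 ± 3i.
Hence y_h = C1*cos(3*x)*exp(-2*x) + C2*exp(-2*x)*sin(3*x).
Try y_p = A*cos(x) + B*sin(x). Substituting and equating the coefficients of cos(x) and sin(x) gives A = -1/40, B = 3/40, so y_p = -cos(x)/40 + 3*sin(x)/40.
General solution: y = -cos(x)/40 + 3*sin(x)/40 + C1*cos(3*x)*exp(-2*x) + C2*exp(-2*x)*sin(3*x).
Apply the initial conditions: y(0) = -1/40 + C1 = -4 and y'(0) = 3/40 - 2*C1 + 3*C2 = 0. Solving gives C1 = -159/40, C2 = -107/40.

y = -cos(x)/40 + 3*sin(x)/40 - 159*cos(3*x)*exp(-2*x)/40 - 107*exp(-2*x)*sin(3*x)/40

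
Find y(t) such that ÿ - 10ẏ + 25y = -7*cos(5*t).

y = 7*sin(5*t)/50 + C1*exp(5*t) + C2*t*exp(5*t)

Characteristic equation r² - 10r + 25 = 0 has discriminant (-10)² - 4·(25) = 0, so r = 5 is a repeated root.
Hence y_h = (C1 + C2*t)*exp(5*t).
Try y_p = A*cos(5*t) + B*sin(5*t). Substituting and equating the coefficients of cos(5t) and sin(5t) gives A = 0, B = 7/50, so y_p = 7*sin(5*t)/50.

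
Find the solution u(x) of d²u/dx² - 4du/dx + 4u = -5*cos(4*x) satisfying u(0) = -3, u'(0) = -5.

u = -63*exp(2*x)/20 + sin(4*x)/5 + 3*cos(4*x)/20 + x*exp(2*x)/2

Characteristic equation r² - 4r + 4 = 0 has discriminant (-4)² - 4·(4) = 0, so r = 2 is a repeated root.
Hence u_h = (C1 + C2*x)*exp(2*x).
Try u_p = A*cos(4*x) + B*sin(4*x). Substituting and equating the coefficients of cos(4x) and sin(4x) gives A = 3/20, B = 1/5, so u_p = sin(4*x)/5 + 3*cos(4*x)/20.
General solution: u = sin(4*x)/5 + 3*cos(4*x)/20 + C1*exp(2*x) + C2*x*exp(2*x).
Apply the initial conditions: u(0) = 3/20 + C1 = -3 and u'(0) = 4/5 + C2 + 2*C1 = -5. Solving gives C1 = -63/20, C2 = 1/2.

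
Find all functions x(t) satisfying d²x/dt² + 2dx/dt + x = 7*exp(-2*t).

x = 7*exp(-2*t) + C1*exp(-t) + C2*t*exp(-t)

Characteristic equation r² + 2r + 1 = 0 has discriminant (2)² - 4·(1) = 0, so r = -1 is a repeated root.
Hence x_h = (C1 + C2*t)*exp(-t).
Try x_p = A*exp(-2*t). Substituting into the equation and dividing by exp(-2*t) gives A = 7, so x_p = 7*exp(-2*t).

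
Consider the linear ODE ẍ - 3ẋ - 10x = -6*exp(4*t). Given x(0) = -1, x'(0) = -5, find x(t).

x = -13*exp(5*t)/7 - exp(-2*t)/7 + exp(4*t)

Characteristic equation r² - 3r - 10 = 0 factors as (r - 5)(r + 2) = 0, so r = 5, -2.
Hence x_h = C1*exp(5*t) + C2*exp(-2*t).
Try x_p = A*exp(4*t). Substituting into the equation and dividing by exp(4*t) gives A = 1, so x_p = exp(4*t).
General solution: x = C1*exp(5*t) + C2*exp(-2*t) + exp(4*t).
Apply the initial conditions: x(0) = 1 + C1 + C2 = -1 and x'(0) = 4 - 2*C2 + 5*C1 = -5. Solving gives C1 = -13/7, C2 = -1/7.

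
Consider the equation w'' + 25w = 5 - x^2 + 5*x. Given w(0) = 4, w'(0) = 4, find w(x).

w = 127/625 - x**2/25 + x/5 + 19*sin(5*x)/25 + 2373*cos(5*x)/625

Characteristic equation r² + 25 = 0 has discriminant (0)² - 4·(25) = -100 < 0, so r = ± 5i.
Hence w_h = C1*cos(5*x) + C2*sin(5*x).
For the particular solution try w_p = A0 + A1*x + A2*x^2. Substituting and matching coefficients of each power of x gives A0 = 127/625, A1 = 1/5, A2 = -1/25, so w_p = 127/625 - x^2/25 + x/5.
General solution: w = 127/625 - x^2/25 + x/5 + C1*cos(5*x) + C2*sin(5*x).
Apply the initial conditions: w(0) = 127/625 + C1 = 4 and w'(0) = 1/5 + 5*C2 = 4. Solving gives C1 = 2373/625, C2 = 19/25.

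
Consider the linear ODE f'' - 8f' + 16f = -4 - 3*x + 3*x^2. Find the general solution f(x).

Characteristic equation r² - 8r + 16 = 0 has discriminant (-8)² - 4·(16) = 0, so r = 4 is a repeated root.
Hence f_h = (C1 + C2*x)*exp(4*x).
For the particular solution try f_p = A0 + A1*x + A2*x^2. Substituting and matching coefficients of each power of x gives A0 = -35/128, A1 = 0, A2 = 3/16, so f_p = -35/128 + 3*x^2/16.

f = -35/128 + 3*x**2/16 + C1*exp(4*x) + C2*x*exp(4*x)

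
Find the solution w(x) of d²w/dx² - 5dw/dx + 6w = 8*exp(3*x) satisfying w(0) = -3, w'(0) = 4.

w = -5*exp(2*x) + 2*exp(3*x) + 8*x*exp(3*x)

Characteristic equation r² - 5r + 6 = 0 factors as (r - 3)(r - 2) = 0, so r = 3, 2.
Hence w_h = C1*exp(3*x) + C2*exp(2*x).
Since exp(3*x) solves the homogeneous equation (r = 3 is a root of multiplicity 1), multiply the trial by x. Try w_p = A*x*exp(3*x). Substituting into the equation and dividing by exp(3*x) gives A = 8, so w_p = 8*x*exp(3*x).
General solution: w = C1*exp(3*x) + C2*exp(2*x) + 8*x*exp(3*x).
Apply the initial conditions: w(0) = C1 + C2 = -3 and w'(0) = 8 + 2*C2 + 3*C1 = 4. Solving gives C1 = 2, C2 = -5.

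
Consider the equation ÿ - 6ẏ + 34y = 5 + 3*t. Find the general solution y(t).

y = 47/289 + 3*t/34 + C1*cos(5*t)*exp(3*t) + C2*exp(3*t)*sin(5*t)

Characteristic equation r² - 6r + 34 = 0 has discriminant (-6)² - 4·(34) = -100 < 0, so r = 3 ± 5i.
Hence y_h = C1*cos(5*t)*exp(3*t) + C2*exp(3*t)*sin(5*t).
For the particular solution try y_p = A0 + A1*t. Substituting and matching coefficients of each power of t gives A0 = 47/289, A1 = 3/34, so y_p = 47/289 + 3*t/34.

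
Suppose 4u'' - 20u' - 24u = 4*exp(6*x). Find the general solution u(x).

u = C1*exp(6*x) + C2*exp(-x) + x*exp(6*x)/7

Divide through by 4: u'' - 5u' - 6u = exp(6*x).
Characteristic equation r² - 5r - 6 = 0 factors as (r - 6)(r + 1) = 0, so r = 6, -1.
Hence u_h = C1*exp(6*x) + C2*exp(-x).
Since exp(6*x) solves the homogeneous equation (r = 6 is a root of multiplicity 1), multiply the trial by x. Try u_p = A*x*exp(6*x). Substituting into the equation and dividing by exp(6*x) gives A = 1/7, so u_p = x*exp(6*x)/7.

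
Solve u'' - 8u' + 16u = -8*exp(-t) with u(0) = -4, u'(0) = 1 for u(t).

u = -92*exp(4*t)/25 - 8*exp(-t)/25 + 77*t*exp(4*t)/5

Characteristic equation r² - 8r + 16 = 0 has discriminant (-8)² - 4·(16) = 0, so r = 4 is a repeated root.
Hence u_h = (C1 + C2*t)*exp(4*t).
Try u_p = A*exp(-t). Substituting into the equation and dividing by exp(-t) gives A = -8/25, so u_p = -8*exp(-t)/25.
General solution: u = -8*exp(-t)/25 + C1*exp(4*t) + C2*t*exp(4*t).
Apply the initial conditions: u(0) = -8/25 + C1 = -4 and u'(0) = 8/25 + C2 + 4*C1 = 1. Solving gives C1 = -92/25, C2 = 77/5.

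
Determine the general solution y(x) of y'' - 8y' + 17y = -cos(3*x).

Characteristic equation r² - 8r + 17 = 0 has discriminant (-8)² - 4·(17) = -4 < 0, so r = 4 ± i.
Hence y_h = C1*cos(x)*exp(4*x) + C2*exp(4*x)*sin(x).
Try y_p = A*cos(3*x) + B*sin(3*x). Substituting and equating the coefficients of cos(3x) and sin(3x) gives A = -1/80, B = 3/80, so y_p = -cos(3*x)/80 + 3*sin(3*x)/80.

y = -cos(3*x)/80 + 3*sin(3*x)/80 + C1*cos(x)*exp(4*x) + C2*exp(4*x)*sin(x)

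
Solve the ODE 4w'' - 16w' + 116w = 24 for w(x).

Divide through by 4: w'' - 4w' + 29w = 6.
Characteristic equation r² - 4r + 29 = 0 has discriminant (-4)² - 4·(29) = -100 < 0, so r = 2 ± 5i.
Hence w_h = C1*cos(5*x)*exp(2*x) + C2*exp(2*x)*sin(5*x).
For the particular solution try w_p = A0. Substituting and matching coefficients of each power of x gives A0 = 6/29, so w_p = 6/29.

w = 6/29 + C1*cos(5*x)*exp(2*x) + C2*exp(2*x)*sin(5*x)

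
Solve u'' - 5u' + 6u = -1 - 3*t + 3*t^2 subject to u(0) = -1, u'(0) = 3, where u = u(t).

Characteristic equation r² - 5r + 6 = 0 factors as (r - 3)(r - 2) = 0, so r = 3, 2.
Hence u_h = C1*exp(3*t) + C2*exp(2*t).
For the particular solution try u_p = A0 + A1*t + A2*t^2. Substituting and matching coefficients of each power of t gives A0 = -1/18, A1 = 1/3, A2 = 1/2, so u_p = -1/18 + t^2/2 + t/3.
General solution: u = -1/18 + t^2/2 + t/3 + C1*exp(3*t) + C2*exp(2*t).
Apply the initial conditions: u(0) = -1/18 + C1 + C2 = -1 and u'(0) = 1/3 + 2*C2 + 3*C1 = 3. Solving gives C1 = 41/9, C2 = -11/2.

u = -1/18 + t**2/2 - 11*exp(2*t)/2 + t/3 + 41*exp(3*t)/9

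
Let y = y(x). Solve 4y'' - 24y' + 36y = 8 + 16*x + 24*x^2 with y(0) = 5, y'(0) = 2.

y = 26/27 + 2*x**2/3 + 4*x/3 + 109*exp(3*x)/27 - 103*x*exp(3*x)/9

Divide through by 4: y'' - 6y' + 9y = 2 + 4*x + 6*x^2.
Characteristic equation r² - 6r + 9 = 0 has discriminant (-6)² - 4·(9) = 0, so r = 3 is a repeated root.
Hence y_h = (C1 + C2*x)*exp(3*x).
For the particular solution try y_p = A0 + A1*x + A2*x^2. Substituting and matching coefficients of each power of x gives A0 = 26/27, A1 = 4/3, A2 = 2/3, so y_p = 26/27 + 2*x^2/3 + 4*x/3.
General solution: y = 26/27 + 2*x^2/3 + 4*x/3 + C1*exp(3*x) + C2*x*exp(3*x).
Apply the initial conditions: y(0) = 26/27 + C1 = 5 and y'(0) = 4/3 + C2 + 3*C1 = 2. Solving gives C1 = 109/27, C2 = -103/9.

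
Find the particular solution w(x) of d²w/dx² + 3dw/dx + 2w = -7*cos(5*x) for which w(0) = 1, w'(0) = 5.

Characteristic equation r² + 3r + 2 = 0 factors as (r + 2)(r + 1) = 0, so r = -2, -1.
Hence w_h = C1*exp(-2*x) + C2*exp(-x).
Try w_p = A*cos(5*x) + B*sin(5*x). Substituting and equating the coefficients of cos(5x) and sin(5x) gives A = 161/754, B = -105/754, so w_p = -105*sin(5*x)/754 + 161*cos(5*x)/754.
General solution: w = -105*sin(5*x)/754 + 161*cos(5*x)/754 + C1*exp(-2*x) + C2*exp(-x).
Apply the initial conditions: w(0) = 161/754 + C1 + C2 = 1 and w'(0) = -525/754 - C2 - 2*C1 = 5. Solving gives C1 = -188/29, C2 = 189/26.

w = -188*exp(-2*x)/29 - 105*sin(5*x)/754 + 161*cos(5*x)/754 + 189*exp(-x)/26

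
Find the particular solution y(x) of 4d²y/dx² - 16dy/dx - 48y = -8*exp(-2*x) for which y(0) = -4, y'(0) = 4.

Divide through by 4: y'' - 4y' - 12y = -2*exp(-2*x).
Characteristic equation r² - 4r - 12 = 0 factors as (r + 2)(r - 6) = 0, so r = -2, 6.
Hence y_h = C1*exp(-2*x) + C2*exp(6*x).
Since exp(-2*x) solves the homogeneous equation (r = -2 is a root of multiplicity 1), multiply the trial by x. Try y_p = A*x*exp(-2*x). Substituting into the equation and dividing by exp(-2*x) gives A = 1/4, so y_p = x*exp(-2*x)/4.
General solution: y = C1*exp(-2*x) + C2*exp(6*x) + x*exp(-2*x)/4.
Apply the initial conditions: y(0) = C1 + C2 = -4 and y'(0) = 1/4 - 2*C1 + 6*C2 = 4. Solving gives C1 = -111/32, C2 = -17/32.

y = -111*exp(-2*x)/32 - 17*exp(6*x)/32 + x*exp(-2*x)/4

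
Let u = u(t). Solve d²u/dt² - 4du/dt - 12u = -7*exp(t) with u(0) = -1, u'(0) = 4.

Characteristic equation r² - 4r - 12 = 0 factors as (r - 6)(r + 2) = 0, so r = 6, -2.
Hence u_h = C1*exp(6*t) + C2*exp(-2*t).
Try u_p = A*exp(t). Substituting into the equation and dividing by exp(t) gives A = 7/15, so u_p = 7*exp(t)/15.
General solution: u = 7*exp(t)/15 + C1*exp(6*t) + C2*exp(-2*t).
Apply the initial conditions: u(0) = 7/15 + C1 + C2 = -1 and u'(0) = 7/15 - 2*C2 + 6*C1 = 4. Solving gives C1 = 3/40, C2 = -37/24.

u = -37*exp(-2*t)/24 + 3*exp(6*t)/40 + 7*exp(t)/15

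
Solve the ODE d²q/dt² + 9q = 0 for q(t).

Characteristic equation r² + 9 = 0 has discriminant (0)² - 4·(9) = -36 < 0, so r = ± 3i.
Hence q_h = C1*cos(3*t) + C2*sin(3*t).

q = C1*cos(3*t) + C2*sin(3*t)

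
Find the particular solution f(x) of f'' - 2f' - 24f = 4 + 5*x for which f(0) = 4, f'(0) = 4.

Characteristic equation r² - 2r - 24 = 0 factors as (r - 6)(r + 4) = 0, so r = 6, -4.
Hence f_h = C1*exp(6*x) + C2*exp(-4*x).
For the particular solution try f_p = A0 + A1*x. Substituting and matching coefficients of each power of x gives A0 = -43/288, A1 = -5/24, so f_p = -43/288 - 5*x/24.
General solution: f = -43/288 - 5*x/24 + C1*exp(6*x) + C2*exp(-4*x).
Apply the initial conditions: f(0) = -43/288 + C1 + C2 = 4 and f'(0) = -5/24 - 4*C2 + 6*C1 = 4. Solving gives C1 = 749/360, C2 = 331/160.

f = -43/288 - 5*x/24 + 331*exp(-4*x)/160 + 749*exp(6*x)/360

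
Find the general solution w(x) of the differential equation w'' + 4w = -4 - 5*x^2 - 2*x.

w = -3/8 - 5*x**2/4 - x/2 + C1*cos(2*x) + C2*sin(2*x)

Characteristic equation r² + 4 = 0 has discriminant (0)² - 4·(4) = -16 < 0, so r = ± 2i.
Hence w_h = C1*cos(2*x) + C2*sin(2*x).
For the particular solution try w_p = A0 + A1*x + A2*x^2. Substituting and matching coefficients of each power of x gives A0 = -3/8, A1 = -1/2, A2 = -5/4, so w_p = -3/8 - 5*x^2/4 - x/2.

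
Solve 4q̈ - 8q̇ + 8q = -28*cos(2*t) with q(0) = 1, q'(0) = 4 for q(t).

Divide through by 4: q'' - 2q' + 2q = -7*cos(2*t).
Characteristic equation r² - 2r + 2 = 0 has discriminant (-2)² - 4·(2) = -4 < 0, so r = 1 ± i.
Hence q_h = C1*cos(t)*exp(t) + C2*exp(t)*sin(t).
Try q_p = A*cos(2*t) + B*sin(2*t). Substituting and equating the coefficients of cos(2t) and sin(2t) gives A = 7/10, B = 7/5, so q_p = 7*sin(2*t)/5 + 7*cos(2*t)/10.
General solution: q = 7*sin(2*t)/5 + 7*cos(2*t)/10 + C1*cos(t)*exp(t) + C2*exp(t)*sin(t).
Apply the initial conditions: q(0) = 7/10 + C1 = 1 and q'(0) = 14/5 + C1 + C2 = 4. Solving gives C1 = 3/10, C2 = 9/10.

q = 7*sin(2*t)/5 + 7*cos(2*t)/10 + 3*cos(t)*exp(t)/10 + 9*exp(t)*sin(t)/10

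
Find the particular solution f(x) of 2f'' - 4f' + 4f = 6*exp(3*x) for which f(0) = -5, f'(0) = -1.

f = 3*exp(3*x)/5 - 28*cos(x)*exp(x)/5 + 14*exp(x)*sin(x)/5

Divide through by 2: f'' - 2f' + 2f = 3*exp(3*x).
Characteristic equation r² - 2r + 2 = 0 has discriminant (-2)² - 4·(2) = -4 < 0, so r = 1 ± i.
Hence f_h = C1*cos(x)*exp(x) + C2*exp(x)*sin(x).
Try f_p = A*exp(3*x). Substituting into the equation and dividing by exp(3*x) gives A = 3/5, so f_p = 3*exp(3*x)/5.
General solution: f = 3*exp(3*x)/5 + C1*cos(x)*exp(x) + C2*exp(x)*sin(x).
Apply the initial conditions: f(0) = 3/5 + C1 = -5 and f'(0) = 9/5 + C1 + C2 = -1. Solving gives C1 = -28/5, C2 = 14/5.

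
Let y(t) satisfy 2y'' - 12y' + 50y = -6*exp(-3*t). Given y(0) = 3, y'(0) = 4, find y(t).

y = -3*exp(-3*t)/52 - 139*exp(3*t)*sin(4*t)/104 + 159*cos(4*t)*exp(3*t)/52

Divide through by 2: y'' - 6y' + 25y = -3*exp(-3*t).
Characteristic equation r² - 6r + 25 = 0 has discriminant (-6)² - 4·(25) = -64 < 0, so r = 3 ± 4i.
Hence y_h = C1*cos(4*t)*exp(3*t) + C2*exp(3*t)*sin(4*t).
Try y_p = A*exp(-3*t). Substituting into the equation and dividing by exp(-3*t) gives A = -3/52, so y_p = -3*exp(-3*t)/52.
General solution: y = -3*exp(-3*t)/52 + C1*cos(4*t)*exp(3*t) + C2*exp(3*t)*sin(4*t).
Apply the initial conditions: y(0) = -3/52 + C1 = 3 and y'(0) = 9/52 + 3*C1 + 4*C2 = 4. Solving gives C1 = 159/52, C2 = -139/104.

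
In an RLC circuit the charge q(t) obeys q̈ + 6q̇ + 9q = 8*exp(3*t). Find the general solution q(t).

Characteristic equation r² + 6r + 9 = 0 has discriminant (6)² - 4·(9) = 0, so r = -3 is a repeated root.
Hence q_h = (C1 + C2*t)*exp(-3*t).
Try q_p = A*exp(3*t). Substituting into the equation and dividing by exp(3*t) gives A = 2/9, so q_p = 2*exp(3*t)/9.

q = 2*exp(3*t)/9 + C1*exp(-3*t) + C2*t*exp(-3*t)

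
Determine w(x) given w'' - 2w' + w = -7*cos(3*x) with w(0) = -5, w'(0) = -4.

w = -139*exp(x)/25 + 14*cos(3*x)/25 + 21*sin(3*x)/50 + 3*x*exp(x)/10

Characteristic equation r² - 2r + 1 = 0 has discriminant (-2)² - 4·(1) = 0, so r = 1 is a repeated root.
Hence w_h = (C1 + C2*x)*exp(x).
Try w_p = A*cos(3*x) + B*sin(3*x). Substituting and equating the coefficients of cos(3x) and sin(3x) gives A = 14/25, B = 21/50, so w_p = 14*cos(3*x)/25 + 21*sin(3*x)/50.
General solution: w = 14*cos(3*x)/25 + 21*sin(3*x)/50 + C1*exp(x) + C2*x*exp(x).
Apply the initial conditions: w(0) = 14/25 + C1 = -5 and w'(0) = 63/50 + C1 + C2 = -4. Solving gives C1 = -139/25, C2 = 3/10.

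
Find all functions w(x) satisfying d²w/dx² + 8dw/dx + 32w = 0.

w = C1*cos(4*x)*exp(-4*x) + C2*exp(-4*x)*sin(4*x)

Characteristic equation r² + 8r + 32 = 0 has discriminant (8)² - 4·(32) = -64 < 0, so r = -4 ± 4i.
Hence w_h = C1*cos(4*x)*exp(-4*x) + C2*exp(-4*x)*sin(4*x).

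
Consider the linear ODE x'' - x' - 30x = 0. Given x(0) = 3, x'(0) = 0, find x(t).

x = 15*exp(6*t)/11 + 18*exp(-5*t)/11

Characteristic equation r² - r - 30 = 0 factors as (r - 6)(r + 5) = 0, so r = 6, -5.
Hence x_h = C1*exp(6*t) + C2*exp(-5*t).
Apply the initial conditions: x(0) = C1 + C2 = 3 and x'(0) = -5*C2 + 6*C1 = 0. Solving gives C1 = 15/11, C2 = 18/11.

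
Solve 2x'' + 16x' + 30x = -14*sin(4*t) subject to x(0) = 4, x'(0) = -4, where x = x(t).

Divide through by 2: x'' + 8x' + 15x = -7*sin(4*t).
Characteristic equation r² + 8r + 15 = 0 factors as (r + 3)(r + 5) = 0, so r = -3, -5.
Hence x_h = C1*exp(-3*t) + C2*exp(-5*t).
Try x_p = A*cos(4*t) + B*sin(4*t). Substituting and equating the coefficients of cos(4t) and sin(4t) gives A = 224/1025, B = 7/1025, so x_p = 7*sin(4*t)/1025 + 224*cos(4*t)/1025.
General solution: x = 7*sin(4*t)/1025 + 224*cos(4*t)/1025 + C1*exp(-3*t) + C2*exp(-5*t).
Apply the initial conditions: x(0) = 224/1025 + C1 + C2 = 4 and x'(0) = 28/1025 - 5*C2 - 3*C1 = -4. Solving gives C1 = 186/25, C2 = -150/41.

x = -150*exp(-5*t)/41 + 7*sin(4*t)/1025 + 186*exp(-3*t)/25 + 224*cos(4*t)/1025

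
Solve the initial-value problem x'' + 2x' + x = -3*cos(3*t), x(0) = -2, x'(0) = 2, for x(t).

x = -56*exp(-t)/25 - 9*sin(3*t)/50 + 6*cos(3*t)/25 + 3*t*exp(-t)/10

Characteristic equation r² + 2r + 1 = 0 has discriminant (2)² - 4·(1) = 0, so r = -1 is a repeated root.
Hence x_h = (C1 + C2*t)*exp(-t).
Try x_p = A*cos(3*t) + B*sin(3*t). Substituting and equating the coefficients of cos(3t) and sin(3t) gives A = 6/25, B = -9/50, so x_p = -9*sin(3*t)/50 + 6*cos(3*t)/25.
General solution: x = -9*sin(3*t)/50 + 6*cos(3*t)/25 + C1*exp(-t) + C2*t*exp(-t).
Apply the initial conditions: x(0) = 6/25 + C1 = -2 and x'(0) = -27/50 + C2 - C1 = 2. Solving gives C1 = -56/25, C2 = 3/10.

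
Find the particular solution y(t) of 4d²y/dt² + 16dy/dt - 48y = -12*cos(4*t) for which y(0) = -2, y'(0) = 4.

y = -217*exp(-6*t)/208 - 83*exp(2*t)/80 - 3*sin(4*t)/65 + 21*cos(4*t)/260

Divide through by 4: y'' + 4y' - 12y = -3*cos(4*t).
Characteristic equation r² + 4r - 12 = 0 factors as (r - 2)(r + 6) = 0, so r = 2, -6.
Hence y_h = C1*exp(2*t) + C2*exp(-6*t).
Try y_p = A*cos(4*t) + B*sin(4*t). Substituting and equating the coefficients of cos(4t) and sin(4t) gives A = 21/260, B = -3/65, so y_p = -3*sin(4*t)/65 + 21*cos(4*t)/260.
General solution: y = -3*sin(4*t)/65 + 21*cos(4*t)/260 + C1*exp(2*t) + C2*exp(-6*t).
Apply the initial conditions: y(0) = 21/260 + C1 + C2 = -2 and y'(0) = -12/65 - 6*C2 + 2*C1 = 4. Solving gives C1 = -83/80, C2 = -217/208.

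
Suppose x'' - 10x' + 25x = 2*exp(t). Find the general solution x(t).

Characteristic equation r² - 10r + 25 = 0 has discriminant (-10)² - 4·(25) = 0, so r = 5 is a repeated root.
Hence x_h = (C1 + C2*t)*exp(5*t).
Try x_p = A*exp(t). Substituting into the equation and dividing by exp(t) gives A = 1/8, so x_p = exp(t)/8.

x = exp(t)/8 + C1*exp(5*t) + C2*t*exp(5*t)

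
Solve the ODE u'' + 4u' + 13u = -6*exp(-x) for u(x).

Characteristic equation r² + 4r + 13 = 0 has discriminant (4)² - 4·(13) = -36 < 0, so r = -2 ± 3i.
Hence u_h = C1*cos(3*x)*exp(-2*x) + C2*exp(-2*x)*sin(3*x).
Try u_p = A*exp(-x). Substituting into the equation and dividing by exp(-x) gives A = -3/5, so u_p = -3*exp(-x)/5.

u = -3*exp(-x)/5 + C1*cos(3*x)*exp(-2*x) + C2*exp(-2*x)*sin(3*x)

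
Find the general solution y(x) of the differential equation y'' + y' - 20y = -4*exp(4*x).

Characteristic equation r² + r - 20 = 0 factors as (r + 5)(r - 4) = 0, so r = -5, 4.
Hence y_h = C1*exp(-5*x) + C2*exp(4*x).
Since exp(4*x) solves the homogeneous equation (r = 4 is a root of multiplicity 1), multiply the trial by x. Try y_p = A*x*exp(4*x). Substituting into the equation and dividing by exp(4*x) gives A = -4/9, so y_p = -4*x*exp(4*x)/9.

y = C1*exp(-5*x) + C2*exp(4*x) - 4*x*exp(4*x)/9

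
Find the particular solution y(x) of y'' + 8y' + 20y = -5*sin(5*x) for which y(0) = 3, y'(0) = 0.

Characteristic equation r² + 8r + 20 = 0 has discriminant (8)² - 4·(20) = -16 < 0, so r = -4 ± 2i.
Hence y_h = C1*cos(2*x)*exp(-4*x) + C2*exp(-4*x)*sin(2*x).
Try y_p = A*cos(5*x) + B*sin(5*x). Substituting and equating the coefficients of cos(5x) and sin(5x) gives A = 8/65, B = 1/65, so y_p = sin(5*x)/65 + 8*cos(5*x)/65.
General solution: y = sin(5*x)/65 + 8*cos(5*x)/65 + C1*cos(2*x)*exp(-4*x) + C2*exp(-4*x)*sin(2*x).
Apply the initial conditions: y(0) = 8/65 + C1 = 3 and y'(0) = 1/13 - 4*C1 + 2*C2 = 0. Solving gives C1 = 187/65, C2 = 743/130.

y = sin(5*x)/65 + 8*cos(5*x)/65 + 187*cos(2*x)*exp(-4*x)/65 + 743*exp(-4*x)*sin(2*x)/130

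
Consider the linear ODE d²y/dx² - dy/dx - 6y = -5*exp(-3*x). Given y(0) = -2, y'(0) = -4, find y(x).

Characteristic equation r² - r - 6 = 0 factors as (r - 3)(r + 2) = 0, so r = 3, -2.
Hence y_h = C1*exp(3*x) + C2*exp(-2*x).
Try y_p = A*exp(-3*x). Substituting into the equation and dividing by exp(-3*x) gives A = -5/6, so y_p = -5*exp(-3*x)/6.
General solution: y = -5*exp(-3*x)/6 + C1*exp(3*x) + C2*exp(-2*x).
Apply the initial conditions: y(0) = -5/6 + C1 + C2 = -2 and y'(0) = 5/2 - 2*C2 + 3*C1 = -4. Solving gives C1 = -53/30, C2 = 3/5.

y = -53*exp(3*x)/30 - 5*exp(-3*x)/6 + 3*exp(-2*x)/5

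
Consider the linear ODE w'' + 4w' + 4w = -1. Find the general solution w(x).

Characteristic equation r² + 4r + 4 = 0 has discriminant (4)² - 4·(4) = 0, so r = -2 is a repeated root.
Hence w_h = (C1 + C2*x)*exp(-2*x).
For the particular solution try w_p = A0. Substituting and matching coefficients of each power of x gives A0 = -1/4, so w_p = -1/4.

w = -1/4 + C1*exp(-2*x) + C2*x*exp(-2*x)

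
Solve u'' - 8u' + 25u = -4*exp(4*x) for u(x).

Characteristic equation r² - 8r + 25 = 0 has discriminant (-8)² - 4·(25) = -36 < 0, so r = 4 ± 3i.
Hence u_h = C1*cos(3*x)*exp(4*x) + C2*exp(4*x)*sin(3*x).
Try u_p = A*exp(4*x). Substituting into the equation and dividing by exp(4*x) gives A = -4/9, so u_p = -4*exp(4*x)/9.

u = -4*exp(4*x)/9 + C1*cos(3*x)*exp(4*x) + C2*exp(4*x)*sin(3*x)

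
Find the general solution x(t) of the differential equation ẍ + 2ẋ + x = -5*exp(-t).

x = C1*exp(-t) - 5*t**2*exp(-t)/2 + C2*t*exp(-t)

Characteristic equation r² + 2r + 1 = 0 has discriminant (2)² - 4·(1) = 0, so r = -1 is a repeated root.
Hence x_h = (C1 + C2*t)*exp(-t).
Since exp(-t) solves the homogeneous equation (r = -1 is a root of multiplicity 2), multiply the trial by t^2. Try x_p = A*t^2*exp(-t). Substituting into the equation and dividing by exp(-t) gives A = -5/2, so x_p = -5*t^2*exp(-t)/2.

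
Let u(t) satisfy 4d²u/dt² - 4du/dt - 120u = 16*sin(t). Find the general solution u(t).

Divide through by 4: u'' - u' - 30u = 4*sin(t).
Characteristic equation r² - r - 30 = 0 factors as (r - 6)(r + 5) = 0, so r = 6, -5.
Hence u_h = C1*exp(6*t) + C2*exp(-5*t).
Try u_p = A*cos(t) + B*sin(t). Substituting and equating the coefficients of cos(t) and sin(t) gives A = 2/481, B = -62/481, so u_p = -62*sin(t)/481 + 2*cos(t)/481.

u = -62*sin(t)/481 + 2*cos(t)/481 + C1*exp(6*t) + C2*exp(-5*t)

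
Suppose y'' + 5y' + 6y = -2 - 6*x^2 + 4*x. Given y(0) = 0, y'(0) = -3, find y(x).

y = -35/18 + exp(-2*x)/2 - x**2 + 7*x/3 + 13*exp(-3*x)/9

Characteristic equation r² + 5r + 6 = 0 factors as (r + 3)(r + 2) = 0, so r = -3, -2.
Hence y_h = C1*exp(-3*x) + C2*exp(-2*x).
For the particular solution try y_p = A0 + A1*x + A2*x^2. Substituting and matching coefficients of each power of x gives A0 = -35/18, A1 = 7/3, A2 = -1, so y_p = -35/18 - x^2 + 7*x/3.
General solution: y = -35/18 - x^2 + 7*x/3 + C1*exp(-3*x) + C2*exp(-2*x).
Apply the initial conditions: y(0) = -35/18 + C1 + C2 = 0 and y'(0) = 7/3 - 3*C1 - 2*C2 = -3. Solving gives C1 = 13/9, C2 = 1/2.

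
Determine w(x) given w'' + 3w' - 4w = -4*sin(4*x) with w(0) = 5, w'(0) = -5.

Characteristic equation r² + 3r - 4 = 0 factors as (r + 4)(r - 1) = 0, so r = -4, 1.
Hence w_h = C1*exp(-4*x) + C2*exp(x).
Try w_p = A*cos(4*x) + B*sin(4*x). Substituting and equating the coefficients of cos(4x) and sin(4x) gives A = 3/34, B = 5/34, so w_p = 3*cos(4*x)/34 + 5*sin(4*x)/34.
General solution: w = 3*cos(4*x)/34 + 5*sin(4*x)/34 + C1*exp(-4*x) + C2*exp(x).
Apply the initial conditions: w(0) = 3/34 + C1 + C2 = 5 and w'(0) = 10/17 + C2 - 4*C1 = -5. Solving gives C1 = 21/10, C2 = 239/85.

w = 3*cos(4*x)/34 + 5*sin(4*x)/34 + 21*exp(-4*x)/10 + 239*exp(x)/85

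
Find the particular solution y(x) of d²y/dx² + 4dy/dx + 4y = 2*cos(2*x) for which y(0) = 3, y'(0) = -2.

Characteristic equation r² + 4r + 4 = 0 has discriminant (4)² - 4·(4) = 0, so r = -2 is a repeated root.
Hence y_h = (C1 + C2*x)*exp(-2*x).
Try y_p = A*cos(2*x) + B*sin(2*x). Substituting and equating the coefficients of cos(2x) and sin(2x) gives A = 0, B = 1/4, so y_p = sin(2*x)/4.
General solution: y = sin(2*x)/4 + C1*exp(-2*x) + C2*x*exp(-2*x).
Apply the initial conditions: y(0) = C1 = 3 and y'(0) = 1/2 + C2 - 2*C1 = -2. Solving gives C1 = 3, C2 = 7/2.

y = 3*exp(-2*x) + sin(2*x)/4 + 7*x*exp(-2*x)/2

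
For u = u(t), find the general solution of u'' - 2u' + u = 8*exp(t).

u = C1*exp(t) + 4*t**2*exp(t) + C2*t*exp(t)

Characteristic equation r² - 2r + 1 = 0 has discriminant (-2)² - 4·(1) = 0, so r = 1 is a repeated root.
Hence u_h = (C1 + C2*t)*exp(t).
Since exp(t) solves the homogeneous equation (r = 1 is a root of multiplicity 2), multiply the trial by t^2. Try u_p = A*t^2*exp(t). Substituting into the equation and dividing by exp(t) gives A = 4, so u_p = 4*t^2*exp(t).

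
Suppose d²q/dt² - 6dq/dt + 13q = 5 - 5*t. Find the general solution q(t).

q = 35/169 - 5*t/13 + C1*cos(2*t)*exp(3*t) + C2*exp(3*t)*sin(2*t)

Characteristic equation r² - 6r + 13 = 0 has discriminant (-6)² - 4·(13) = -16 < 0, so r = 3 ± 2i.
Hence q_h = C1*cos(2*t)*exp(3*t) + C2*exp(3*t)*sin(2*t).
For the particular solution try q_p = A0 + A1*t. Substituting and matching coefficients of each power of t gives A0 = 35/169, A1 = -5/13, so q_p = 35/169 - 5*t/13.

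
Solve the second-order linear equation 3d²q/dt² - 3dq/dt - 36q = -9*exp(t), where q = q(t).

q = exp(t)/4 + C1*exp(-3*t) + C2*exp(4*t)

Divide through by 3: q'' - q' - 12q = -3*exp(t).
Characteristic equation r² - r - 12 = 0 factors as (r + 3)(r - 4) = 0, so r = -3, 4.
Hence q_h = C1*exp(-3*t) + C2*exp(4*t).
Try q_p = A*exp(t). Substituting into the equation and dividing by exp(t) gives A = 1/4, so q_p = exp(t)/4.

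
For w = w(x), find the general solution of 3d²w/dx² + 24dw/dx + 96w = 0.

Divide through by 3: w'' + 8w' + 32w = 0.
Characteristic equation r² + 8r + 32 = 0 has discriminant (8)² - 4·(32) = -64 < 0, so r = -4 ± 4i.
Hence w_h = C1*cos(4*x)*exp(-4*x) + C2*exp(-4*x)*sin(4*x).

w = C1*cos(4*x)*exp(-4*x) + C2*exp(-4*x)*sin(4*x)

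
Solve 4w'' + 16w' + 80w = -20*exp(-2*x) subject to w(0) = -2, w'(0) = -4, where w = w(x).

w = -5*exp(-2*x)/16 - 2*exp(-2*x)*sin(4*x) - 27*cos(4*x)*exp(-2*x)/16

Divide through by 4: w'' + 4w' + 20w = -5*exp(-2*x).
Characteristic equation r² + 4r + 20 = 0 has discriminant (4)² - 4·(20) = -64 < 0, so r = -2 ± 4i.
Hence w_h = C1*cos(4*x)*exp(-2*x) + C2*exp(-2*x)*sin(4*x).
Try w_p = A*exp(-2*x). Substituting into the equation and dividing by exp(-2*x) gives A = -5/16, so w_p = -5*exp(-2*x)/16.
General solution: w = -5*exp(-2*x)/16 + C1*cos(4*x)*exp(-2*x) + C2*exp(-2*x)*sin(4*x).
Apply the initial conditions: w(0) = -5/16 + C1 = -2 and w'(0) = 5/8 - 2*C1 + 4*C2 = -4. Solving gives C1 = -27/16, C2 = -2.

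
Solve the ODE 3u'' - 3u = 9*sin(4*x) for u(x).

u = -3*sin(4*x)/17 + C1*exp(-x) + C2*exp(x)

Divide through by 3: u'' - u = 3*sin(4*x).
Characteristic equation r² - 1 = 0 factors as (r + 1)(r - 1) = 0, so r = -1, 1.
Hence u_h = C1*exp(-x) + C2*exp(x).
Try u_p = A*cos(4*x) + B*sin(4*x). Substituting and equating the coefficients of cos(4x) and sin(4x) gives A = 0, B = -3/17, so u_p = -3*sin(4*x)/17.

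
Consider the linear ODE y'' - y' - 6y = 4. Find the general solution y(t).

y = -2/3 + C1*exp(3*t) + C2*exp(-2*t)

Characteristic equation r² - r - 6 = 0 factors as (r - 3)(r + 2) = 0, so r = 3, -2.
Hence y_h = C1*exp(3*t) + C2*exp(-2*t).
For the particular solution try y_p = A0. Substituting and matching coefficients of each power of t gives A0 = -2/3, so y_p = -2/3.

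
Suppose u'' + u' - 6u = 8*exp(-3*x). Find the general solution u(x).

u = C1*exp(-3*x) + C2*exp(2*x) - 8*x*exp(-3*x)/5

Characteristic equation r² + r - 6 = 0 factors as (r + 3)(r - 2) = 0, so r = -3, 2.
Hence u_h = C1*exp(-3*x) + C2*exp(2*x).
Since exp(-3*x) solves the homogeneous equation (r = -3 is a root of multiplicity 1), multiply the trial by x. Try u_p = A*x*exp(-3*x). Substituting into the equation and dividing by exp(-3*x) gives A = -8/5, so u_p = -8*x*exp(-3*x)/5.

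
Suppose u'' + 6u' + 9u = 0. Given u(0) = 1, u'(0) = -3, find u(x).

u = exp(-3*x)

Characteristic equation r² + 6r + 9 = 0 has discriminant (6)² - 4·(9) = 0, so r = -3 is a repeated root.
Hence u_h = (C1 + C2*x)*exp(-3*x).
Apply the initial conditions: u(0) = C1 = 1 and u'(0) = C2 - 3*C1 = -3. Solving gives C1 = 1, C2 = 0.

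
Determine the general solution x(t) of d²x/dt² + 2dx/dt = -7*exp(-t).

Characteristic equation r² + 2r = 0 factors as (r + 2)r = 0, so r = -2, 0.
Hence x_h = C1*exp(-2*t) + C2.
Try x_p = A*exp(-t). Substituting into the equation and dividing by exp(-t) gives A = 7, so x_p = 7*exp(-t).

x = C2 + 7*exp(-t) + C1*exp(-2*t)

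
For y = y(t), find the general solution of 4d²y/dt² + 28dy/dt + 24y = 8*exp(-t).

Divide through by 4: y'' + 7y' + 6y = 2*exp(-t).
Characteristic equation r² + 7r + 6 = 0 factors as (r + 6)(r + 1) = 0, so r = -6, -1.
Hence y_h = C1*exp(-6*t) + C2*exp(-t).
Since exp(-t) solves the homogeneous equation (r = -1 is a root of multiplicity 1), multiply the trial by t. Try y_p = A*t*exp(-t). Substituting into the equation and dividing by exp(-t) gives A = 2/5, so y_p = 2*t*exp(-t)/5.

y = C1*exp(-6*t) + C2*exp(-t) + 2*t*exp(-t)/5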